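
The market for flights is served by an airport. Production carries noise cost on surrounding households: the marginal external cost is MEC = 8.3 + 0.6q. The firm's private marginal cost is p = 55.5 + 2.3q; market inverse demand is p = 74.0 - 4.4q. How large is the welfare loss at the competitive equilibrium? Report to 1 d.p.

Market equilibrium (private): 55.5 + 2.3q = 74.0 - 4.4q → q_m = 2.7612.
Social marginal cost = private MC + MEC = 63.8 + 2.9q.
Set SMC = demand: 63.8 + 2.9q = 74.0 - 4.4q → q* = 1.3973.
Height of the DWL triangle at q_m is SMC(q_m) − demand(q_m) = MEC(q_m) = 9.9567.
DWL = ½ × 1.3639 × 9.9567 = 6.7900.

DWL = 6.8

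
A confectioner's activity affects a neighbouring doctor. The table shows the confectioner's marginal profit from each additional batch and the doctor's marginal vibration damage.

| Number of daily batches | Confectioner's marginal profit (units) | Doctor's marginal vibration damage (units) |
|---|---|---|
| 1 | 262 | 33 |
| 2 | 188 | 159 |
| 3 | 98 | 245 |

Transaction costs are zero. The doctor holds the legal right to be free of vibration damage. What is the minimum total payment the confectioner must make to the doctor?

192

Efficient level: marginal profit ≥ marginal vibration damage through level 2, so k* = 2.
With the doctor holding the right, the confectioner must at least compensate total damage at k*: 33 + 159 = 192.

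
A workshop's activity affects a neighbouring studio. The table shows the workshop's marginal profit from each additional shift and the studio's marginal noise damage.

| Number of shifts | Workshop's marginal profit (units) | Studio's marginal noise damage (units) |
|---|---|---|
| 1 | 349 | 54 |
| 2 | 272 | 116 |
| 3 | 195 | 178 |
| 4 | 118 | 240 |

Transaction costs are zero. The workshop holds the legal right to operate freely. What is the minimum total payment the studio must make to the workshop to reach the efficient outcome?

Left alone the workshop would choose level 4 (marginal profit stays positive).
Efficient level: k* = 3 (marginal profit ≥ marginal noise damage through 3).
The studio must at least cover the workshop's forgone profit from cutting 4→3: 118 = 118.

118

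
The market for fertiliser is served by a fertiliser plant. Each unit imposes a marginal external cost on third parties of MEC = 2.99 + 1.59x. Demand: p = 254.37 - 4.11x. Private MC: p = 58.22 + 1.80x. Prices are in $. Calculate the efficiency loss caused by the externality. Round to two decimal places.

DWL = $207.29

Market equilibrium (private): 58.22 + 1.80x = 254.37 - 4.11x → x_m = 33.1895.
Social marginal cost = private MC + MEC = 61.21 + 3.39x.
Set SMC = demand: 61.21 + 3.39x = 254.37 - 4.11x → x* = 25.7547.
Height of the DWL triangle at x_m is SMC(x_m) − demand(x_m) = MEC(x_m) = 55.7613.
DWL = ½ × 7.4348 × 55.7613 = 207.2871.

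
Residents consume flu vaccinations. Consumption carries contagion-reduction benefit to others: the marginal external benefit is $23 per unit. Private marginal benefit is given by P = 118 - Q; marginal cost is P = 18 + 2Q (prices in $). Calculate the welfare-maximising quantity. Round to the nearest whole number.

Q* = 41

Social marginal benefit = demand + MEB = 141 - Q.
Set SMB = MC: 141 - Q = 18 + 2Q → Q* = 41.0000.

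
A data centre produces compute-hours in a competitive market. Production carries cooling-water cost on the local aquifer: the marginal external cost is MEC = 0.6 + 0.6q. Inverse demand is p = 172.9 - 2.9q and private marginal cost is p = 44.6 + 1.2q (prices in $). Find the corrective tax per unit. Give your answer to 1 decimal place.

Social marginal cost = private MC + MEC = 45.2 + 1.8q.
Set SMC = demand: 45.2 + 1.8q = 172.9 - 2.9q → q* = 27.1702.
The Pigouvian tax equals MEC at q*: 0.6 + 0.6×27.1702 = 16.9021.

tax = $16.9 per unit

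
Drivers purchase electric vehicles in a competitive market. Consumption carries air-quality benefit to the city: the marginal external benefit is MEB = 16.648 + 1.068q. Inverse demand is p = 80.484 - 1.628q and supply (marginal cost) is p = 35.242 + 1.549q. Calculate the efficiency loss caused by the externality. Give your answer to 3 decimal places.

DWL = 240.602

Market equilibrium (private): 35.242 + 1.549q = 80.484 - 1.628q → q_m = 14.2405.
Social marginal benefit = demand + MEB = 97.132 - 0.560q.
Set SMB = MC: 97.132 - 0.560q = 35.242 + 1.549q → q* = 29.3457.
The welfare-loss triangle has base |q_m − q*| and height MEB(q_m) (the vertical gap between SMB and MC is zero at q* and MEB at q_m).
DWL = ½ × 15.1052 × 31.8568 = 240.6017.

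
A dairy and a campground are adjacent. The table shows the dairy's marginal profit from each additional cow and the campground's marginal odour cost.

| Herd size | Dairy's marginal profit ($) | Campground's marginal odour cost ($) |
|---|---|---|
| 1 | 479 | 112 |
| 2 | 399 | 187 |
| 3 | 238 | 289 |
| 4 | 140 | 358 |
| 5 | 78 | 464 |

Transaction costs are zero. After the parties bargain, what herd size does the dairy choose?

Bargaining reaches the level where marginal profit last exceeds marginal odour cost.
That holds through level 2 (399 ≥ 187) but not at 3 (238 < 289).

2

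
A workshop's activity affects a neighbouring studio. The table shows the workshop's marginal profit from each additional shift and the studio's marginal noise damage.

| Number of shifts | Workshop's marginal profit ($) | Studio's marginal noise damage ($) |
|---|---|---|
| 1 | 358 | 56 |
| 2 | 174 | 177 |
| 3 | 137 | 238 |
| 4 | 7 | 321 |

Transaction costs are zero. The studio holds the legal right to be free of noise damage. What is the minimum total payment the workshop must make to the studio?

Efficient level: marginal profit ≥ marginal noise damage through level 1, so k* = 1.
With the studio holding the right, the workshop must at least compensate total damage at k*: 56 = 56.

$56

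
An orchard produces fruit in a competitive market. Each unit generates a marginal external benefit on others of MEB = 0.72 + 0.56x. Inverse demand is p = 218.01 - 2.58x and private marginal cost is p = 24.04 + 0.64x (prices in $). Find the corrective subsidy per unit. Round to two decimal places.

subsidy = $41.71 per unit

Social marginal cost = private MC − MEB = 23.32 + 0.08x.
Set SMC = demand: 23.32 + 0.08x = 218.01 - 2.58x → x* = 73.1917.
The Pigouvian subsidy equals MEB at x*: 0.72 + 0.56×73.1917 = 41.7074.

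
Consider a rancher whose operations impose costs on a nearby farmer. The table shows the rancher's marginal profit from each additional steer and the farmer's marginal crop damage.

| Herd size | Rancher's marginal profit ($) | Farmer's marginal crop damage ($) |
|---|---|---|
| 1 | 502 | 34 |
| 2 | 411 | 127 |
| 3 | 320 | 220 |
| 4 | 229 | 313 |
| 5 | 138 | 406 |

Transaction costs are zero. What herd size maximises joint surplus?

3

Bargaining reaches the level where marginal profit last exceeds marginal crop damage.
That holds through level 3 (320 ≥ 220) but not at 4 (229 < 313).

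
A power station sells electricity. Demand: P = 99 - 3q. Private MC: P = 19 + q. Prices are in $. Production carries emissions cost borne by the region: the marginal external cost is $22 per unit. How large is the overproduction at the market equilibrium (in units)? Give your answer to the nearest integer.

Market equilibrium (private): 19 + q = 99 - 3q → q_m = 20.0000.
Social marginal cost = private MC + MEC = 41 + q.
Set SMC = demand: 41 + q = 99 - 3q → q* = 14.5000.
Gap = |20.0000 − 14.5000| = 5.5000.

6 units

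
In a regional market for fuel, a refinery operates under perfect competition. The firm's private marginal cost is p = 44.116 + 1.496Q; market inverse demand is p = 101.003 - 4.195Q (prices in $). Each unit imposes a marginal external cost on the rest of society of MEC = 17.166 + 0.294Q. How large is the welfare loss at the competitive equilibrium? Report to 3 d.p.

Market equilibrium (private): 44.116 + 1.496Q = 101.003 - 4.195Q → Q_m = 9.9960.
Social marginal cost = private MC + MEC = 61.282 + 1.790Q.
Set SMC = demand: 61.282 + 1.790Q = 101.003 - 4.195Q → Q* = 6.6368.
Between Q* and Q_m the wedge SMC − demand runs linearly from 0 to MEC(Q_m), so the loss is a triangle.
DWL = ½ × 3.3592 × 20.1048 = 33.7680.

DWL = $33.768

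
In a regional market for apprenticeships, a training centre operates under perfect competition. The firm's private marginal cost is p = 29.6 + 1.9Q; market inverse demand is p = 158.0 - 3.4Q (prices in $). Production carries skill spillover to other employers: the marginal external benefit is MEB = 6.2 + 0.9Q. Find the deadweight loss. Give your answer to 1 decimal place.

DWL = $89.1

Market equilibrium (private): 29.6 + 1.9Q = 158.0 - 3.4Q → Q_m = 24.2264.
Social marginal cost = private MC − MEB = 23.4 + Q.
Set SMC = demand: 23.4 + Q = 158.0 - 3.4Q → Q* = 30.5909.
Height of the DWL triangle at Q_m is demand(Q_m) − SMC(Q_m) = MEB(Q_m) = 28.0038.
DWL = ½ × 6.3645 × 28.0038 = 89.1151.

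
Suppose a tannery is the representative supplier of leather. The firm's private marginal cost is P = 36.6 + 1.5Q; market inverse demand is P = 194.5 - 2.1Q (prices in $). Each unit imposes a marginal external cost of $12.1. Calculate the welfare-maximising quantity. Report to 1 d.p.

Q* = 40.5

Social marginal cost = private MC + MEC = 48.7 + 1.5Q.
Set SMC = demand: 48.7 + 1.5Q = 194.5 - 2.1Q → Q* = 40.5000.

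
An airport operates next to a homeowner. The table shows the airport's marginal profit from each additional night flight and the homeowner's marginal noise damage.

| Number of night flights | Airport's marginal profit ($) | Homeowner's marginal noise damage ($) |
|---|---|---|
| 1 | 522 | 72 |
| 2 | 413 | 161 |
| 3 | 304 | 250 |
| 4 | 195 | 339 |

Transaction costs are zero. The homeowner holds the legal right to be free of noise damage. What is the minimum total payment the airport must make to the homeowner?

$483

Efficient level: marginal profit ≥ marginal noise damage through level 3, so k* = 3.
With the homeowner holding the right, the airport must at least compensate total damage at k*: 72 + 161 + 250 = 483.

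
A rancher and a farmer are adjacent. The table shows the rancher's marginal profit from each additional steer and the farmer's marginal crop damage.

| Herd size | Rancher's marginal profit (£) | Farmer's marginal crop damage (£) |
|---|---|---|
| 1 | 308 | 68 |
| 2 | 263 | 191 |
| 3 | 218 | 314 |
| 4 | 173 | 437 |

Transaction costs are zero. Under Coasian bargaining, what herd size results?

Bargaining reaches the level where marginal profit last exceeds marginal crop damage.
That holds through level 2 (263 ≥ 191) but not at 3 (218 < 314).

2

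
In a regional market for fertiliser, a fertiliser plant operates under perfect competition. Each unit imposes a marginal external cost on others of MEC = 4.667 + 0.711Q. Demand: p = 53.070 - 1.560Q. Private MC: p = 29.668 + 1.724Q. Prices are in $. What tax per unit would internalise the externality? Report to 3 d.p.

tax = $8.001 per unit

Social marginal cost = private MC + MEC = 34.335 + 2.435Q.
Set SMC = demand: 34.335 + 2.435Q = 53.070 - 1.560Q → Q* = 4.6896.
The Pigouvian tax equals MEC at Q*: 4.667 + 0.711×4.6896 = 8.0013.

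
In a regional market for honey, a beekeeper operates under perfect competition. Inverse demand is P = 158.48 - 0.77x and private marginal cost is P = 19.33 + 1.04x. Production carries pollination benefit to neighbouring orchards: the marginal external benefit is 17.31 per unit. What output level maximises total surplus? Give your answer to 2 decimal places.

x* = 86.44

Social marginal cost = private MC − MEB = 2.02 + 1.04x.
Set SMC = demand: 2.02 + 1.04x = 158.48 - 0.77x → x* = 86.4420.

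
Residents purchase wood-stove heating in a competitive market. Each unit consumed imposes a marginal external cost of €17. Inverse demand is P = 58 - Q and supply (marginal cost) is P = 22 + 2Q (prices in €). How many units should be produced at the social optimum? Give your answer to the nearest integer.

Social marginal benefit = demand − MEC = 41 - Q.
Set SMB = MC: 41 - Q = 22 + 2Q → Q* = 6.3333.

Q* = 6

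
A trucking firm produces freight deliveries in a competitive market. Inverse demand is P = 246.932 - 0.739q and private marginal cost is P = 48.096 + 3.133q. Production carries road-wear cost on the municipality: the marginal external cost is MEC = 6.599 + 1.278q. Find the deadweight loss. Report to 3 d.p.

DWL = 506.482

Market equilibrium (private): 48.096 + 3.133q = 246.932 - 0.739q → q_m = 51.3523.
Social marginal cost = private MC + MEC = 54.695 + 4.411q.
Set SMC = demand: 54.695 + 4.411q = 246.932 - 0.739q → q* = 37.3276.
The welfare-loss triangle has base |q_m − q*| and height MEC(q_m) (the vertical gap between SMC and demand is zero at q* and MEC at q_m).
DWL = ½ × 14.0247 × 72.2272 = 506.4824.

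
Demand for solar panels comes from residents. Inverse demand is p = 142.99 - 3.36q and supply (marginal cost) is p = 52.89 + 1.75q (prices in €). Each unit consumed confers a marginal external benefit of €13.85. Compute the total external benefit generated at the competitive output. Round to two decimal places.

€244.20

Market equilibrium (private): 52.89 + 1.75q = 142.99 - 3.36q → q_m = 17.6321.
Total external benefit = MEB × q_m = 13.85 × 17.6321 = 244.2046.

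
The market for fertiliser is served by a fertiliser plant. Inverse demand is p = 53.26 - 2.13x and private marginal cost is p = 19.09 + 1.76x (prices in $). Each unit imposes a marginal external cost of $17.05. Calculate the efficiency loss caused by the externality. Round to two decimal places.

Market equilibrium (private): 19.09 + 1.76x = 53.26 - 2.13x → x_m = 8.7841.
Social marginal cost = private MC + MEC = 36.14 + 1.76x.
Set SMC = demand: 36.14 + 1.76x = 53.26 - 2.13x → x* = 4.4010.
Between x* and x_m the wedge SMC − demand runs linearly from 0 to MEC(x_m), so the loss is a triangle.
DWL = ½ × 4.3831 × 17.0500 = 37.3659.

DWL = $37.37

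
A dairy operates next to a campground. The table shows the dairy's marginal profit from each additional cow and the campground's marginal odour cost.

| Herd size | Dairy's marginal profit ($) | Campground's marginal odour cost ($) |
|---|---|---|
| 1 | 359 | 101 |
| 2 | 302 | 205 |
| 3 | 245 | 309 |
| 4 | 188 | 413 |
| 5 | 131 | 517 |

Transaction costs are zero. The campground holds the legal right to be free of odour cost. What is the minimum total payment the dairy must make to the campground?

$306

Efficient level: marginal profit ≥ marginal odour cost through level 2, so k* = 2.
With the campground holding the right, the dairy must at least compensate total damage at k*: 101 + 205 = 306.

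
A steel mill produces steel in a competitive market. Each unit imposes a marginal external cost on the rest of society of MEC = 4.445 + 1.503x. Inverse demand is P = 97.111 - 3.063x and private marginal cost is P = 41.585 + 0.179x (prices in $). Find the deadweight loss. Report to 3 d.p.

DWL = $96.023

Market equilibrium (private): 41.585 + 0.179x = 97.111 - 3.063x → x_m = 17.1271.
Social marginal cost = private MC + MEC = 46.030 + 1.682x.
Set SMC = demand: 46.030 + 1.682x = 97.111 - 3.063x → x* = 10.7652.
The welfare-loss triangle has base |x_m − x*| and height MEC(x_m) (the vertical gap between SMC and demand is zero at x* and MEC at x_m).
DWL = ½ × 6.3619 × 30.1870 = 96.0233.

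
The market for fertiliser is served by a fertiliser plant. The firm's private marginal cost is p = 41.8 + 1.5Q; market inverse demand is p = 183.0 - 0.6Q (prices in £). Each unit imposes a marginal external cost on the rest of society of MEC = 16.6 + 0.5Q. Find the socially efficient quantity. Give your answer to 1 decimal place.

Social marginal cost = private MC + MEC = 58.4 + 2.0Q.
Set SMC = demand: 58.4 + 2.0Q = 183.0 - 0.6Q → Q* = 47.9231.

Q* = 47.9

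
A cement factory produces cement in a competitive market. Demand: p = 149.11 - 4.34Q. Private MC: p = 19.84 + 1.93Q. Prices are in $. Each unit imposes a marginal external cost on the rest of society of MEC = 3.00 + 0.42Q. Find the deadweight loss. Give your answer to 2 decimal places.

DWL = $10.16

Market equilibrium (private): 19.84 + 1.93Q = 149.11 - 4.34Q → Q_m = 20.6172.
Social marginal cost = private MC + MEC = 22.84 + 2.35Q.
Set SMC = demand: 22.84 + 2.35Q = 149.11 - 4.34Q → Q* = 18.8744.
The loss is the area between SMC and demand from Q* to Q_m; with linear curves that's a triangle of height MEC(Q_m).
DWL = ½ × 1.7428 × 11.6592 = 10.1598.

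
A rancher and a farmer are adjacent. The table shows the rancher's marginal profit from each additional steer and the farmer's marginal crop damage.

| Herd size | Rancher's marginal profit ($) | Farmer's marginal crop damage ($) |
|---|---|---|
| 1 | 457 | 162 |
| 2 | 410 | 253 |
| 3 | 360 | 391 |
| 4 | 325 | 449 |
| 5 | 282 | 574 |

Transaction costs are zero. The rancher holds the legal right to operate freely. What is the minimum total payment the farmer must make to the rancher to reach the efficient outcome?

Left alone the rancher would choose level 5 (marginal profit stays positive).
Efficient level: k* = 2 (marginal profit ≥ marginal crop damage through 2).
The farmer must at least cover the rancher's forgone profit from cutting 5→2: 360 + 325 + 282 = 967.

$967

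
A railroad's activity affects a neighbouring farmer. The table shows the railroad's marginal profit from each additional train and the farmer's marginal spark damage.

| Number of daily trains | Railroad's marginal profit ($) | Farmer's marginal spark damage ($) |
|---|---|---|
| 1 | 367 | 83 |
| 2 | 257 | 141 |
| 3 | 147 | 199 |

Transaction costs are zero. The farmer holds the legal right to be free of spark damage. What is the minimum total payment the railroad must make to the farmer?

Efficient level: marginal profit ≥ marginal spark damage through level 2, so k* = 2.
With the farmer holding the right, the railroad must at least compensate total damage at k*: 83 + 141 = 224.

$224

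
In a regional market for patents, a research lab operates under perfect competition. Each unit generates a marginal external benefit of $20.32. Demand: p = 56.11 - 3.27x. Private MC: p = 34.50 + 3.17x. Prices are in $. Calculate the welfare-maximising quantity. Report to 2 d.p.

x* = 6.51

Social marginal cost = private MC − MEB = 14.18 + 3.17x.
Set SMC = demand: 14.18 + 3.17x = 56.11 - 3.27x → x* = 6.5109.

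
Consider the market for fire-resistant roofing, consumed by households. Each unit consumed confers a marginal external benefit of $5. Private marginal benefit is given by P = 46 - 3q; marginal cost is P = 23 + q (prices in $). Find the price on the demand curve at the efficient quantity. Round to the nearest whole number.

Social marginal benefit = demand + MEB = 51 - 3q.
Set SMB = MC: 51 - 3q = 23 + q → q* = 7.0000.
Consumer price on the demand curve at q*: 46 − 3×7.0000 = 25.0000.

P = $25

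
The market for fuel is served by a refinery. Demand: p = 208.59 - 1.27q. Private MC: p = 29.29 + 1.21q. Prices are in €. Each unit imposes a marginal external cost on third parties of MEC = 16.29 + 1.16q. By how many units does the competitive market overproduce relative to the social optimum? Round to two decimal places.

27.52 units

Market equilibrium (private): 29.29 + 1.21q = 208.59 - 1.27q → q_m = 72.2984.
Social marginal cost = private MC + MEC = 45.58 + 2.37q.
Set SMC = demand: 45.58 + 2.37q = 208.59 - 1.27q → q* = 44.7830.
Gap = |72.2984 − 44.7830| = 27.5154.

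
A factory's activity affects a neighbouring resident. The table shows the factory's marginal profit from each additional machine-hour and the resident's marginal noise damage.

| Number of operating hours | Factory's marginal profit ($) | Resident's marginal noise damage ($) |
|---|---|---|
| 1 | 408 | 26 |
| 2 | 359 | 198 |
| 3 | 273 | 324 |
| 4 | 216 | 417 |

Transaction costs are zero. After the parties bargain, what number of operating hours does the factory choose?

Bargaining reaches the level where marginal profit last exceeds marginal noise damage.
That holds through level 2 (359 ≥ 198) but not at 3 (273 < 324).

2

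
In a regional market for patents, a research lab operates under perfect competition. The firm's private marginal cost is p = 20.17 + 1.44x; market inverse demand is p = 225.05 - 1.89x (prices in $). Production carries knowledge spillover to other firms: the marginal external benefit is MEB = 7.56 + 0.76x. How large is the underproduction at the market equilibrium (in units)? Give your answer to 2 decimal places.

Market equilibrium (private): 20.17 + 1.44x = 225.05 - 1.89x → x_m = 61.5255.
Social marginal cost = private MC − MEB = 12.61 + 0.68x.
Set SMC = demand: 12.61 + 0.68x = 225.05 - 1.89x → x* = 82.6615.
Gap = |61.5255 − 82.6615| = 21.1360.

21.14 units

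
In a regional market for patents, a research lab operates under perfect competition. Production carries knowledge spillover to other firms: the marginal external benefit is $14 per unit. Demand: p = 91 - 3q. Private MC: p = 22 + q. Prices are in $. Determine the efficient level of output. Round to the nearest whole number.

q* = 21

Social marginal cost = private MC − MEB = 8 + q.
Set SMC = demand: 8 + q = 91 - 3q → q* = 20.7500.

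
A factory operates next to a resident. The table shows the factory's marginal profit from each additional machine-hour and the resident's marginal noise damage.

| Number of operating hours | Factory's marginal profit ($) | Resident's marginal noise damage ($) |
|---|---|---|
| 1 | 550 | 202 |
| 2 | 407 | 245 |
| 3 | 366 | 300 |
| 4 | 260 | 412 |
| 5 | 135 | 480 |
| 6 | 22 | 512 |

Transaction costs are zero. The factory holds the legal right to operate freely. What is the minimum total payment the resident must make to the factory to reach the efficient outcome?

Left alone the factory would choose level 6 (marginal profit stays positive).
Efficient level: k* = 3 (marginal profit ≥ marginal noise damage through 3).
The resident must at least cover the factory's forgone profit from cutting 6→3: 260 + 135 + 22 = 417.

$417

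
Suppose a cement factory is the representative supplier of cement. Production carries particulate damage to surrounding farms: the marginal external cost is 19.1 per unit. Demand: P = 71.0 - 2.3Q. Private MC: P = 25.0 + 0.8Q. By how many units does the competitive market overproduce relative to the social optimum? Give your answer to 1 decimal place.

6.2 units

Market equilibrium (private): 25.0 + 0.8Q = 71.0 - 2.3Q → Q_m = 14.8387.
Social marginal cost = private MC + MEC = 44.1 + 0.8Q.
Set SMC = demand: 44.1 + 0.8Q = 71.0 - 2.3Q → Q* = 8.6774.
Gap = |14.8387 − 8.6774| = 6.1613.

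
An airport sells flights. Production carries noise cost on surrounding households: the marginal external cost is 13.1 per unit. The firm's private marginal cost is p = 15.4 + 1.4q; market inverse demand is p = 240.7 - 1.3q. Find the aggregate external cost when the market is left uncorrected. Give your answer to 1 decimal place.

1093.1

Market equilibrium (private): 15.4 + 1.4q = 240.7 - 1.3q → q_m = 83.4444.
Total external cost = MEC × q_m = 13.1 × 83.4444 = 1093.1216.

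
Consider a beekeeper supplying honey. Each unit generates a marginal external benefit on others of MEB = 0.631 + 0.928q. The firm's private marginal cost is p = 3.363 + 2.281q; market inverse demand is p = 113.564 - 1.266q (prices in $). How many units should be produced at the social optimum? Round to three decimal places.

q* = 42.318

Social marginal cost = private MC − MEB = 2.732 + 1.353q.
Set SMC = demand: 2.732 + 1.353q = 113.564 - 1.266q → q* = 42.3184.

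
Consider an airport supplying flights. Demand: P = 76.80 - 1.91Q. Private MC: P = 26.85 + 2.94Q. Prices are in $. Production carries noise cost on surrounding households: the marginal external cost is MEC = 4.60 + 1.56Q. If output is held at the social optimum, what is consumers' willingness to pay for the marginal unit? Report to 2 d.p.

P = $63.29

Social marginal cost = private MC + MEC = 31.45 + 4.50Q.
Set SMC = demand: 31.45 + 4.50Q = 76.80 - 1.91Q → Q* = 7.0749.
Consumer price on the demand curve at Q*: 76.80 − 1.91×7.0749 = 63.2869.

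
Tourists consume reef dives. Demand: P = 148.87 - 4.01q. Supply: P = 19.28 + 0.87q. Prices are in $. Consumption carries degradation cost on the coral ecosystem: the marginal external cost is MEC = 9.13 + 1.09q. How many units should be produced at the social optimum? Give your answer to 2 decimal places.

q* = 20.18

Social marginal benefit = demand − MEC = 139.74 - 5.10q.
Set SMB = MC: 139.74 - 5.10q = 19.28 + 0.87q → q* = 20.1776.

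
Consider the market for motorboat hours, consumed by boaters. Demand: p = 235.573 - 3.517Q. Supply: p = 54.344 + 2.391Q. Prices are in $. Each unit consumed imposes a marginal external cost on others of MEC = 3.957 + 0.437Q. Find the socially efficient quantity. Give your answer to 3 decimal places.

Q* = 27.939

Social marginal benefit = demand − MEC = 231.616 - 3.954Q.
Set SMB = MC: 231.616 - 3.954Q = 54.344 + 2.391Q → Q* = 27.9388.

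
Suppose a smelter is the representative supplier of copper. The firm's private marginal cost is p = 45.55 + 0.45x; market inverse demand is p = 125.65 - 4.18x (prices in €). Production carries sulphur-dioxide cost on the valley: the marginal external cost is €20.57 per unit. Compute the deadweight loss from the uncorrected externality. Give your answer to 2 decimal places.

DWL = €45.69

Market equilibrium (private): 45.55 + 0.45x = 125.65 - 4.18x → x_m = 17.3002.
Social marginal cost = private MC + MEC = 66.12 + 0.45x.
Set SMC = demand: 66.12 + 0.45x = 125.65 - 4.18x → x* = 12.8575.
Height of the DWL triangle at x_m is SMC(x_m) − demand(x_m) = MEC(x_m) = 20.5700.
DWL = ½ × 4.4427 × 20.5700 = 45.6932.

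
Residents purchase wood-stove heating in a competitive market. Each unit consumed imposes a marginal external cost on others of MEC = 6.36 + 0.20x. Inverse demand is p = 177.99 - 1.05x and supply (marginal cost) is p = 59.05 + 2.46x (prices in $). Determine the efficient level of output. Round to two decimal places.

x* = 30.35

Social marginal benefit = demand − MEC = 171.63 - 1.25x.
Set SMB = MC: 171.63 - 1.25x = 59.05 + 2.46x → x* = 30.3450.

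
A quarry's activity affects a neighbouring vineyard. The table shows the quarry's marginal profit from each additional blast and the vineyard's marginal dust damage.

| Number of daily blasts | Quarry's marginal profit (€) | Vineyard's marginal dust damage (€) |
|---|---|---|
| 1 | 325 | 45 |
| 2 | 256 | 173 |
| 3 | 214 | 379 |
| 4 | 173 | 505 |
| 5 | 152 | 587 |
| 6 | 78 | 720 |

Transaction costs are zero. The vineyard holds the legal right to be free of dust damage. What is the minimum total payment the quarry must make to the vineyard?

€218

Efficient level: marginal profit ≥ marginal dust damage through level 2, so k* = 2.
With the vineyard holding the right, the quarry must at least compensate total damage at k*: 45 + 173 = 218.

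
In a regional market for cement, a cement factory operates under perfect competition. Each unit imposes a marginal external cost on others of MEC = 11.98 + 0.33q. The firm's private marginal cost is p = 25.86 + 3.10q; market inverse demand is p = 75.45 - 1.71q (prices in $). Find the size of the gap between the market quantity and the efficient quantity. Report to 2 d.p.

2.99 units

Market equilibrium (private): 25.86 + 3.10q = 75.45 - 1.71q → q_m = 10.3098.
Social marginal cost = private MC + MEC = 37.84 + 3.43q.
Set SMC = demand: 37.84 + 3.43q = 75.45 - 1.71q → q* = 7.3171.
Gap = |10.3098 − 7.3171| = 2.9927.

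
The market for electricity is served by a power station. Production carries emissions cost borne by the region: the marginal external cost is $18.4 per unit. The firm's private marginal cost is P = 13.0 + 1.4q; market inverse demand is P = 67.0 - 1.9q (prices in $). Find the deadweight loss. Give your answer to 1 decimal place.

Market equilibrium (private): 13.0 + 1.4q = 67.0 - 1.9q → q_m = 16.3636.
Social marginal cost = private MC + MEC = 31.4 + 1.4q.
Set SMC = demand: 31.4 + 1.4q = 67.0 - 1.9q → q* = 10.7879.
Height of the DWL triangle at q_m is SMC(q_m) − demand(q_m) = MEC(q_m) = 18.4000.
DWL = ½ × 5.5757 × 18.4000 = 51.2964.

DWL = $51.3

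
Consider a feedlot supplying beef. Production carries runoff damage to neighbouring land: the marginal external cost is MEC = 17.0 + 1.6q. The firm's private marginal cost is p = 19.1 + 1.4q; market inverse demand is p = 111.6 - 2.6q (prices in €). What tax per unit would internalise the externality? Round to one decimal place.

Social marginal cost = private MC + MEC = 36.1 + 3.0q.
Set SMC = demand: 36.1 + 3.0q = 111.6 - 2.6q → q* = 13.4821.
The Pigouvian tax equals MEC at q*: 17.0 + 1.6×13.4821 = 38.5714.

tax = €38.6 per unit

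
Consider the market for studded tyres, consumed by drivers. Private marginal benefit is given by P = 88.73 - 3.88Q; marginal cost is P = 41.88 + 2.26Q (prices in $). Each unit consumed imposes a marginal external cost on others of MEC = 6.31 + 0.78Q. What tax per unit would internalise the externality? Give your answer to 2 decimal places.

tax = $10.88 per unit

Social marginal benefit = demand − MEC = 82.42 - 4.66Q.
Set SMB = MC: 82.42 - 4.66Q = 41.88 + 2.26Q → Q* = 5.8584.
The Pigouvian tax equals MEC at Q*: 6.31 + 0.78×5.8584 = 10.8796.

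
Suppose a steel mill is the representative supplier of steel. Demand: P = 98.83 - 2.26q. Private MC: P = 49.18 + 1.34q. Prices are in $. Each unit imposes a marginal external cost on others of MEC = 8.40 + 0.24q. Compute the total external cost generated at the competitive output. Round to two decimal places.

$138.68

Market equilibrium (private): 49.18 + 1.34q = 98.83 - 2.26q → q_m = 13.7917.
Total external cost = ∫₀^{q_m} (8.40 + 0.24q) dq = 8.40×13.7917 + ½×0.24×13.7917² = 138.6756.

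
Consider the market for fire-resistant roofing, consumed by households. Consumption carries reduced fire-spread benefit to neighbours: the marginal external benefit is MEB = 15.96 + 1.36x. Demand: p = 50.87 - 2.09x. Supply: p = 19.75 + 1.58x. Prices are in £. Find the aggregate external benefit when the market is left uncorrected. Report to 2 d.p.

Market equilibrium (private): 19.75 + 1.58x = 50.87 - 2.09x → x_m = 8.4796.
Total external benefit = ∫₀^{x_m} (15.96 + 1.36x) dx = 15.96×8.4796 + ½×1.36×8.4796² = 184.2289.

£184.23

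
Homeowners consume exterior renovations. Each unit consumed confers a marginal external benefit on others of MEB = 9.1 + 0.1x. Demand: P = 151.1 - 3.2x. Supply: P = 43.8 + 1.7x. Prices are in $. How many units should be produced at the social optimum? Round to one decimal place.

Social marginal benefit = demand + MEB = 160.2 - 3.1x.
Set SMB = MC: 160.2 - 3.1x = 43.8 + 1.7x → x* = 24.2500.

x* = 24.3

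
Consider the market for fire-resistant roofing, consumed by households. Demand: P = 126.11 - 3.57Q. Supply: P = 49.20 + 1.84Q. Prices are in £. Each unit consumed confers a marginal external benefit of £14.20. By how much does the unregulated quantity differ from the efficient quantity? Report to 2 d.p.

Market equilibrium (private): 49.20 + 1.84Q = 126.11 - 3.57Q → Q_m = 14.2163.
Social marginal benefit = demand + MEB = 140.31 - 3.57Q.
Set SMB = MC: 140.31 - 3.57Q = 49.20 + 1.84Q → Q* = 16.8410.
Gap = |14.2163 − 16.8410| = 2.6247.

2.62 units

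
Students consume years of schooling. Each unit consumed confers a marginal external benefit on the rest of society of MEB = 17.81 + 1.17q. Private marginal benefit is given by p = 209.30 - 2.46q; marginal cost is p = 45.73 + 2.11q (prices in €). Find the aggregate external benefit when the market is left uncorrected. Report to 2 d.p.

€1386.89

Market equilibrium (private): 45.73 + 2.11q = 209.30 - 2.46q → q_m = 35.7921.
Total external benefit = ∫₀^{q_m} (17.81 + 1.17q) dq = 17.81×35.7921 + ½×1.17×35.7921² = 1386.8858.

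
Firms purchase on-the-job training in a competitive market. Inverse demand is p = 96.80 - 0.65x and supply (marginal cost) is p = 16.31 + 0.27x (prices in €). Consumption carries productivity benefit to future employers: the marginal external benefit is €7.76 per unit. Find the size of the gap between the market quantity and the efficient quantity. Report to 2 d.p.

Market equilibrium (private): 16.31 + 0.27x = 96.80 - 0.65x → x_m = 87.4891.
Social marginal benefit = demand + MEB = 104.56 - 0.65x.
Set SMB = MC: 104.56 - 0.65x = 16.31 + 0.27x → x* = 95.9239.
Gap = |87.4891 − 95.9239| = 8.4348.

8.43 units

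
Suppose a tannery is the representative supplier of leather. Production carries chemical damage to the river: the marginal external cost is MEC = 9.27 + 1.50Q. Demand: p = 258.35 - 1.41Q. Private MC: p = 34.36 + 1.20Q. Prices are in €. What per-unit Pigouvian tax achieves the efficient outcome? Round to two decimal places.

Social marginal cost = private MC + MEC = 43.63 + 2.70Q.
Set SMC = demand: 43.63 + 2.70Q = 258.35 - 1.41Q → Q* = 52.2433.
The Pigouvian tax equals MEC at Q*: 9.27 + 1.50×52.2433 = 87.6350.

tax = €87.63 per unit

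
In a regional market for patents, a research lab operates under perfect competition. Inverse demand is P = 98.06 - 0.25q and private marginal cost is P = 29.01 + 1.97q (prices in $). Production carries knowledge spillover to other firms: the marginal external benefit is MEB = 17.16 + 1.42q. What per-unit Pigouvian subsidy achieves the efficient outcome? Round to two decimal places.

subsidy = $170.18 per unit

Social marginal cost = private MC − MEB = 11.85 + 0.55q.
Set SMC = demand: 11.85 + 0.55q = 98.06 - 0.25q → q* = 107.7625.
The Pigouvian subsidy equals MEB at q*: 17.16 + 1.42×107.7625 = 170.1828.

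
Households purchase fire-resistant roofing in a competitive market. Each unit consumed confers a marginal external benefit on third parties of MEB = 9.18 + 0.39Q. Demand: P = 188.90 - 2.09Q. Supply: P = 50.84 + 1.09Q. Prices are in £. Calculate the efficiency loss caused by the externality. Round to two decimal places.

Market equilibrium (private): 50.84 + 1.09Q = 188.90 - 2.09Q → Q_m = 43.4151.
Social marginal benefit = demand + MEB = 198.08 - 1.70Q.
Set SMB = MC: 198.08 - 1.70Q = 50.84 + 1.09Q → Q* = 52.7742.
The loss is the area between SMB and MC from Q* to Q_m; with linear curves that's a triangle of height MEB(Q_m).
DWL = ½ × 9.3591 × 26.1119 = 122.1919.

DWL = £122.19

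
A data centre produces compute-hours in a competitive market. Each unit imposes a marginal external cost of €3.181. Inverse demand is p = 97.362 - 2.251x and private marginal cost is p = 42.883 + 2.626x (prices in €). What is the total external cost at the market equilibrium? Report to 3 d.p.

€35.534

Market equilibrium (private): 42.883 + 2.626x = 97.362 - 2.251x → x_m = 11.1706.
Total external cost = MEC × x_m = 3.181 × 11.1706 = 35.5337.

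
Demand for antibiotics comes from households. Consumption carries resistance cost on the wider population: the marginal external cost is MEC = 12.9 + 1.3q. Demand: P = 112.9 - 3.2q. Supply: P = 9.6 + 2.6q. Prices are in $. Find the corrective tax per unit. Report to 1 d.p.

Social marginal benefit = demand − MEC = 100.0 - 4.5q.
Set SMB = MC: 100.0 - 4.5q = 9.6 + 2.6q → q* = 12.7324.
The Pigouvian tax equals MEC at q*: 12.9 + 1.3×12.7324 = 29.4521.

tax = $29.5 per unit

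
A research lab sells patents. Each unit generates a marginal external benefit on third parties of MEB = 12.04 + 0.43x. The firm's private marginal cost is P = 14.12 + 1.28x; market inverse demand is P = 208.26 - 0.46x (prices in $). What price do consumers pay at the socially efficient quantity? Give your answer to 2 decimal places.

P = $135.86

Social marginal cost = private MC − MEB = 2.08 + 0.85x.
Set SMC = demand: 2.08 + 0.85x = 208.26 - 0.46x → x* = 157.3893.
Consumer price on the demand curve at x*: 208.26 − 0.46×157.3893 = 135.8609.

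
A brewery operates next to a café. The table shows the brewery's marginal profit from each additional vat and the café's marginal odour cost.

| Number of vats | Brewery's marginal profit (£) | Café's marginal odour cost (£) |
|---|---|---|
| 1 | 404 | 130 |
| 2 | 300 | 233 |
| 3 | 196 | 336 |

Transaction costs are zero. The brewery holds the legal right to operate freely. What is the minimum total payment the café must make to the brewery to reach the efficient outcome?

£196

Left alone the brewery would choose level 3 (marginal profit stays positive).
Efficient level: k* = 2 (marginal profit ≥ marginal odour cost through 2).
The café must at least cover the brewery's forgone profit from cutting 3→2: 196 = 196.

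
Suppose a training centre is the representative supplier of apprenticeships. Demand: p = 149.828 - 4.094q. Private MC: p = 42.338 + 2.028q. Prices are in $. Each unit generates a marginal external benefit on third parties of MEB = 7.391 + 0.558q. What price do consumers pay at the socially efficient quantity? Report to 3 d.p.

P = $65.298

Social marginal cost = private MC − MEB = 34.947 + 1.470q.
Set SMC = demand: 34.947 + 1.470q = 149.828 - 4.094q → q* = 20.6472.
Consumer price on the demand curve at q*: 149.828 − 4.094×20.6472 = 65.2984.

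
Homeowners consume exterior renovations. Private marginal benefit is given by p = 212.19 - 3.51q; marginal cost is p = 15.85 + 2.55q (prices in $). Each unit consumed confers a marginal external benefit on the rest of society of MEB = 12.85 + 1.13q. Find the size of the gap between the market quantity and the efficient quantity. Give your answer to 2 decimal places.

10.03 units

Market equilibrium (private): 15.85 + 2.55q = 212.19 - 3.51q → q_m = 32.3993.
Social marginal benefit = demand + MEB = 225.04 - 2.38q.
Set SMB = MC: 225.04 - 2.38q = 15.85 + 2.55q → q* = 42.4320.
Gap = |32.3993 − 42.4320| = 10.0327.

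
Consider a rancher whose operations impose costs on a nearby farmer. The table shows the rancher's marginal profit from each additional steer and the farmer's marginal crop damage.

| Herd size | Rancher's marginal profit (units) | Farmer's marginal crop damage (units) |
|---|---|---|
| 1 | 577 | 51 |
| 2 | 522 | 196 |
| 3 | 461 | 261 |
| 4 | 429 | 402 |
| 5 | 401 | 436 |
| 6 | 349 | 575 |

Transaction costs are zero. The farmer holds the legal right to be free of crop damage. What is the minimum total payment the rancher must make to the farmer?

910

Efficient level: marginal profit ≥ marginal crop damage through level 4, so k* = 4.
With the farmer holding the right, the rancher must at least compensate total damage at k*: 51 + 196 + 261 + 402 = 910.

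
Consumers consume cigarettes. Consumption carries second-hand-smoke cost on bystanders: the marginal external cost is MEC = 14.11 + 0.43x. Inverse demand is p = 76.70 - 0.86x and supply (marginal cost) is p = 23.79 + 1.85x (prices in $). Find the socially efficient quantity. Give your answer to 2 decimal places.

x* = 12.36

Social marginal benefit = demand − MEC = 62.59 - 1.29x.
Set SMB = MC: 62.59 - 1.29x = 23.79 + 1.85x → x* = 12.3567.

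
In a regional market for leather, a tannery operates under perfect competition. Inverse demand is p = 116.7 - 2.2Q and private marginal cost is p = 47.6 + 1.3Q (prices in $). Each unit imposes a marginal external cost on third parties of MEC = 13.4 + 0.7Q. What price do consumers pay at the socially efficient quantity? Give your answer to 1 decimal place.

P = $87.5

Social marginal cost = private MC + MEC = 61.0 + 2.0Q.
Set SMC = demand: 61.0 + 2.0Q = 116.7 - 2.2Q → Q* = 13.2619.
Consumer price on the demand curve at Q*: 116.7 − 2.2×13.2619 = 87.5238.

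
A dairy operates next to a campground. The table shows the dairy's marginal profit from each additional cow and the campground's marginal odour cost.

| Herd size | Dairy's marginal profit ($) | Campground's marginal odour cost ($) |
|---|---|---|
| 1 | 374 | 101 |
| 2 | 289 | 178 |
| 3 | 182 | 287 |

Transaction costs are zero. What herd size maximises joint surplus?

Bargaining reaches the level where marginal profit last exceeds marginal odour cost.
That holds through level 2 (289 ≥ 178) but not at 3 (182 < 287).

2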